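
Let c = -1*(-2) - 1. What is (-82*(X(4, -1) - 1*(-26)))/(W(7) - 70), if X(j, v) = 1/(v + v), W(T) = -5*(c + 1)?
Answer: 2091/80 ≈ 26.138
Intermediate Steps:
c = 1 (c = 2 - 1 = 1)
W(T) = -10 (W(T) = -5*(1 + 1) = -5*2 = -10)
X(j, v) = 1/(2*v)
(-82*(X(4, -1) - 1*(-26)))/(W(7) - 70) = (-82*((½)/(-1) - 1*(-26)))/(-10 - 70) = -82*((½)*(-1) + 26)/(-80) = -82*(-½ + 26)*(-1/80) = -82*51/2*(-1/80) = -2091*(-1/80) = 2091/80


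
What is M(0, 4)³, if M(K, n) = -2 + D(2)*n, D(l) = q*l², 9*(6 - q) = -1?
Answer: 640503928/729 ≈ 8.7861e+5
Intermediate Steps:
q = 55/9 (q = 6 - ⅑*(-1) = 6 + ⅑ = 55/9 ≈ 6.1111)
D(l) = 55*l²/9
M(K, n) = -2 + 220*n/9 (M(K, n) = -2 + ((55/9)*2²)*n = -2 + ((55/9)*4)*n = -2 + 220*n/9)
M(0, 4)³ = (-2 + (220/9)*4)³ = (-2 + 880/9)³ = (862/9)³ = 640503928/729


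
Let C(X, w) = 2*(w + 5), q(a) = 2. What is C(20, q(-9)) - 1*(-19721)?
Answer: 19735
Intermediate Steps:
C(X, w) = 10 + 2*w (C(X, w) = 2*(5 + w) = 10 + 2*w)
C(20, q(-9)) - 1*(-19721) = (10 + 2*2) - 1*(-19721) = (10 + 4) + 19721 = 14 + 19721 = 19735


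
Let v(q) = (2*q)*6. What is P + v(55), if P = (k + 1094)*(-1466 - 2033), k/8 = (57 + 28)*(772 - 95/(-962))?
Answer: -885471577266/481 ≈ -1.8409e+9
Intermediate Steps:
v(q) = 12*q
k = 252538060/481 (k = 8*((57 + 28)*(772 - 95/(-962))) = 8*(85*(772 - 95*(-1/962))) = 8*(85*(772 + 95/962)) = 8*(85*(742759/962)) = 8*(63134515/962) = 252538060/481 ≈ 5.2503e+5)
P = -885471894726/481 (P = (252538060/481 + 1094)*(-1466 - 2033) = (253064274/481)*(-3499) = -885471894726/481 ≈ -1.8409e+9)
P + v(55) = -885471894726/481 + 12*55 = -885471894726/481 + 660 = -885471577266/481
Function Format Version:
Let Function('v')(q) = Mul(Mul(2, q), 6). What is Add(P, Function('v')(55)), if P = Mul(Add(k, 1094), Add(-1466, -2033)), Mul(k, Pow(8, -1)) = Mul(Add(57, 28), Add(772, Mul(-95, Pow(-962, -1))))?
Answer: Rational(-885471577266, 481) ≈ -1.8409e+9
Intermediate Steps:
Function('v')(q) = Mul(12, q)
k = Rational(252538060, 481) (k = Mul(8, Mul(Add(57, 28), Add(772, Mul(-95, Pow(-962, -1))))) = Mul(8, Mul(85, Add(772, Mul(-95, Rational(-1, 962))))) = Mul(8, Mul(85, Add(772, Rational(95, 962)))) = Mul(8, Mul(85, Rational(742759, 962))) = Mul(8, Rational(63134515, 962)) = Rational(252538060, 481) ≈ 5.2503e+5)
P = Rational(-885471894726, 481) (P = Mul(Add(Rational(252538060, 481), 1094), Add(-1466, -2033)) = Mul(Rational(253064274, 481), -3499) = Rational(-885471894726, 481) ≈ -1.8409e+9)
Add(P, Function('v')(55)) = Add(Rational(-885471894726, 481), Mul(12, 55)) = Add(Rational(-885471894726, 481), 660) = Rational(-885471577266, 481)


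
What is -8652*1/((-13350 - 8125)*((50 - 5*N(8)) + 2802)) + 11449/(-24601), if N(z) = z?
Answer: -172791482362/371399451925 ≈ -0.46524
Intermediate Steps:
-8652*1/((-13350 - 8125)*((50 - 5*N(8)) + 2802)) + 11449/(-24601) = -8652*1/((-13350 - 8125)*((50 - 5*8) + 2802)) + 11449/(-24601) = -8652*(-1/(21475*((50 - 40) + 2802))) + 11449*(-1/24601) = -8652*(-1/(21475*(10 + 2802))) - 11449/24601 = -8652/(2812*(-21475)) - 11449/24601 = -8652/(-60387700) - 11449/24601 = -8652*(-1/60387700) - 11449/24601 = 2163/15096925 - 11449/24601 = -172791482362/371399451925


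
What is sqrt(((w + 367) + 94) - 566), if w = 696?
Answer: sqrt(591) ≈ 24.310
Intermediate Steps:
sqrt(((w + 367) + 94) - 566) = sqrt(((696 + 367) + 94) - 566) = sqrt((1063 + 94) - 566) = sqrt(1157 - 566) = sqrt(591)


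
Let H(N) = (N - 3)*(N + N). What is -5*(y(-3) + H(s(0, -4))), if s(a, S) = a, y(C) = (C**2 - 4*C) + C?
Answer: -90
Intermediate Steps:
y(C) = C**2 - 3*C
H(N) = 2*N*(-3 + N) (H(N) = (-3 + N)*(2*N) = 2*N*(-3 + N))
-5*(y(-3) + H(s(0, -4))) = -5*(-3*(-3 - 3) + 2*0*(-3 + 0)) = -5*(-3*(-6) + 2*0*(-3)) = -5*(18 + 0) = -5*18 = -90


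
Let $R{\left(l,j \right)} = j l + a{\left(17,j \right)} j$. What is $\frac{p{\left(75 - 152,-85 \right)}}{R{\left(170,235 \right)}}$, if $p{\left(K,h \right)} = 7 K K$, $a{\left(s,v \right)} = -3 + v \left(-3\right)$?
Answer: $- \frac{41503}{126430} \approx -0.32827$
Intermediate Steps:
$a{\left(s,v \right)} = -3 - 3 v$
$p{\left(K,h \right)} = 7 K^{2}$
$R{\left(l,j \right)} = j l + j \left(-3 - 3 j\right)$ ($R{\left(l,j \right)} = j l + \left(-3 - 3 j\right) j = j l + j \left(-3 - 3 j\right)$)
$\frac{p{\left(75 - 152,-85 \right)}}{R{\left(170,235 \right)}} = \frac{7 \left(75 - 152\right)^{2}}{235 \left(-3 + 170 - 705\right)} = \frac{7 \left(-77\right)^{2}}{235 \left(-3 + 170 - 705\right)} = \frac{7 \cdot 5929}{235 \left(-538\right)} = \frac{41503}{-126430} = 41503 \left(- \frac{1}{126430}\right) = - \frac{41503}{126430}$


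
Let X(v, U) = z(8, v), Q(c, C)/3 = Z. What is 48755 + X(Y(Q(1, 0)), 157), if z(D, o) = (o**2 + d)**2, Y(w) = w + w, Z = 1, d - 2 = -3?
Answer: 49980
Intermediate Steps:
d = -1 (d = 2 - 3 = -1)
Q(c, C) = 3 (Q(c, C) = 3*1 = 3)
Y(w) = 2*w
z(D, o) = (-1 + o**2)**2 (z(D, o) = (o**2 - 1)**2 = (-1 + o**2)**2)
X(v, U) = (-1 + v**2)**2
48755 + X(Y(Q(1, 0)), 157) = 48755 + (-1 + (2*3)**2)**2 = 48755 + (-1 + 6**2)**2 = 48755 + (-1 + 36)**2 = 48755 + 35**2 = 48755 + 1225 = 49980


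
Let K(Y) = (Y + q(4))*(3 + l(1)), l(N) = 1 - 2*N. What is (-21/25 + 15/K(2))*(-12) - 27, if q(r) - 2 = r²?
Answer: -1071/50 ≈ -21.420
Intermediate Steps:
q(r) = 2 + r²
K(Y) = 36 + 2*Y (K(Y) = (Y + (2 + 4²))*(3 + (1 - 2*1)) = (Y + (2 + 16))*(3 + (1 - 2)) = (Y + 18)*(3 - 1) = (18 + Y)*2 = 36 + 2*Y)
(-21/25 + 15/K(2))*(-12) - 27 = (-21/25 + 15/(36 + 2*2))*(-12) - 27 = (-21*1/25 + 15/(36 + 4))*(-12) - 27 = (-21/25 + 15/40)*(-12) - 27 = (-21/25 + 15*(1/40))*(-12) - 27 = (-21/25 + 3/8)*(-12) - 27 = -93/200*(-12) - 27 = 279/50 - 27 = -1071/50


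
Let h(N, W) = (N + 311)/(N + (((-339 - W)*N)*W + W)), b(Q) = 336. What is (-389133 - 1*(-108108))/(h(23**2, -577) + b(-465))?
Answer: -1134177899975/1356049324 ≈ -836.38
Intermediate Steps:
h(N, W) = (311 + N)/(N + W + N*W*(-339 - W)) (h(N, W) = (311 + N)/(N + ((N*(-339 - W))*W + W)) = (311 + N)/(N + (N*W*(-339 - W) + W)) = (311 + N)/(N + (W + N*W*(-339 - W))) = (311 + N)/(N + W + N*W*(-339 - W)))
(-389133 - 1*(-108108))/(h(23**2, -577) + b(-465)) = (-389133 - 1*(-108108))/((-311 - 1*23**2)/(-1*23**2 - 1*(-577) + 23**2*(-577)**2 + 339*23**2*(-577)) + 336) = (-389133 + 108108)/((-311 - 1*529)/(-1*529 + 577 + 529*332929 + 339*529*(-577)) + 336) = -281025/((-311 - 529)/(-529 + 577 + 176119441 - 103473987) + 336) = -281025/(-840/72645502 + 336) = -281025/((1/72645502)*(-840) + 336) = -281025/(-420/36322751 + 336) = -281025/12204443916/36322751 = -281025*36322751/12204443916 = -1134177899975/1356049324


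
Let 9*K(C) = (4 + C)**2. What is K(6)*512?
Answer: 51200/9 ≈ 5688.9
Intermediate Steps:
K(C) = (4 + C)**2/9
K(6)*512 = ((4 + 6)**2/9)*512 = ((1/9)*10**2)*512 = ((1/9)*100)*512 = (100/9)*512 = 51200/9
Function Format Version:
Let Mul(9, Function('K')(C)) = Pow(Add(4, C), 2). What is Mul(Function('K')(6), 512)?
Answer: Rational(51200, 9) ≈ 5688.9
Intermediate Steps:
Function('K')(C) = Mul(Rational(1, 9), Pow(Add(4, C), 2))
Mul(Function('K')(6), 512) = Mul(Mul(Rational(1, 9), Pow(Add(4, 6), 2)), 512) = Mul(Mul(Rational(1, 9), Pow(10, 2)), 512) = Mul(Mul(Rational(1, 9), 100), 512) = Mul(Rational(100, 9), 512) = Rational(51200, 9)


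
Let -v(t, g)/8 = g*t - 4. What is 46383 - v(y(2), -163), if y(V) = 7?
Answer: 37223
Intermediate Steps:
v(t, g) = 32 - 8*g*t (v(t, g) = -8*(g*t - 4) = -8*(-4 + g*t) = 32 - 8*g*t)
46383 - v(y(2), -163) = 46383 - (32 - 8*(-163)*7) = 46383 - (32 + 9128) = 46383 - 1*9160 = 46383 - 9160 = 37223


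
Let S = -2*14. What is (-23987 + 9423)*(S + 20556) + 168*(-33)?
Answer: -298975336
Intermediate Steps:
S = -28
(-23987 + 9423)*(S + 20556) + 168*(-33) = (-23987 + 9423)*(-28 + 20556) + 168*(-33) = -14564*20528 - 5544 = -298969792 - 5544 = -298975336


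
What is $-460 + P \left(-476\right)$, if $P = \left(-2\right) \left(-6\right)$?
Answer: $-6172$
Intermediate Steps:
$P = 12$
$-460 + P \left(-476\right) = -460 + 12 \left(-476\right) = -460 - 5712 = -6172$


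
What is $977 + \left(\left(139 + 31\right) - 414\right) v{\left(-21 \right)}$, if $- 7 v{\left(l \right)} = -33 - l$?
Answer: $\frac{3911}{7} \approx 558.71$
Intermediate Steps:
$v{\left(l \right)} = \frac{33}{7} + \frac{l}{7}$ ($v{\left(l \right)} = - \frac{-33 - l}{7} = \frac{33}{7} + \frac{l}{7}$)
$977 + \left(\left(139 + 31\right) - 414\right) v{\left(-21 \right)} = 977 + \left(\left(139 + 31\right) - 414\right) \left(\frac{33}{7} + \frac{1}{7} \left(-21\right)\right) = 977 + \left(170 - 414\right) \left(\frac{33}{7} - 3\right) = 977 - \frac{2928}{7} = \frac{3911}{7}$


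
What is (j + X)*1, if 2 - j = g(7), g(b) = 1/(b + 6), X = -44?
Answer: -547/13 ≈ -42.077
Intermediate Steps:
g(b) = 1/(6 + b)
j = 25/13 (j = 2 - 1/(6 + 7) = 2 - 1/13 = 25/13 ≈ 1.9231)
(j + X)*1 = (25/13 - 44)*1 = -547/13*1 = -547/13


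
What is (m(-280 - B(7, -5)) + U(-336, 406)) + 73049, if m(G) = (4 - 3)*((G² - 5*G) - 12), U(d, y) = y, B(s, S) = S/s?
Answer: 7489157/49 ≈ 1.5284e+5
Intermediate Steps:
m(G) = -12 + G² - 5*G (m(G) = 1*(-12 + G² - 5*G) = -12 + G² - 5*G)
(m(-280 - B(7, -5)) + U(-336, 406)) + 73049 = ((-12 + (-280 - (-5)/7)² - 5*(-280 - (-5)/7)) + 406) + 73049 = ((-12 + (-280 - 1*(-5/7))² - 5*(-280 - 1*(-5/7))) + 406) + 73049 = ((-12 + (-280 + 5/7)² - 5*(-280 + 5/7)) + 406) + 73049 = ((-12 + (-1955/7)² - 5*(-1955/7)) + 406) + 73049 = ((-12 + 3822025/49 + 9775/7) + 406) + 73049 = (3889862/49 + 406) + 73049 = 3909756/49 + 73049 = 7489157/49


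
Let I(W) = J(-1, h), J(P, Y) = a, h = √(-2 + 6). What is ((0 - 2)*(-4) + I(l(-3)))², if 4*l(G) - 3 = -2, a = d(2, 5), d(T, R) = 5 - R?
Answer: 64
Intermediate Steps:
a = 0 (a = 5 - 1*5 = 5 - 5 = 0)
l(G) = ¼ (l(G) = ¾ + (¼)*(-2) = ¾ - ½ = ¼)
h = 2 (h = √4 = 2)
J(P, Y) = 0
I(W) = 0
((0 - 2)*(-4) + I(l(-3)))² = ((0 - 2)*(-4) + 0)² = (-2*(-4) + 0)² = (8 + 0)² = 8² = 64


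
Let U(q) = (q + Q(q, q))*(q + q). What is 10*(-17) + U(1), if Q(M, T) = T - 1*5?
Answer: -176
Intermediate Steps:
Q(M, T) = -5 + T (Q(M, T) = T - 5 = -5 + T)
U(q) = 2*q*(-5 + 2*q) (U(q) = (q + (-5 + q))*(q + q) = (-5 + 2*q)*(2*q) = 2*q*(-5 + 2*q))
10*(-17) + U(1) = 10*(-17) + 2*1*(-5 + 2*1) = -170 + 2*1*(-5 + 2) = -170 + 2*1*(-3) = -170 - 6 = -176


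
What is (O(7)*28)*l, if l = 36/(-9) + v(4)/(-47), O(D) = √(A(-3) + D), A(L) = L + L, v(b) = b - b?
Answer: -112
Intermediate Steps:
v(b) = 0
A(L) = 2*L
O(D) = √(-6 + D) (O(D) = √(2*(-3) + D) = √(-6 + D))
l = -4 (l = 36/(-9) + 0/(-47) = 36*(-⅑) + 0*(-1/47) = -4 + 0 = -4)
(O(7)*28)*l = (√(-6 + 7)*28)*(-4) = (√1*28)*(-4) = (1*28)*(-4) = 28*(-4) = -112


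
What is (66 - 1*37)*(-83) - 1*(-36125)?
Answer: 33718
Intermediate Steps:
(66 - 1*37)*(-83) - 1*(-36125) = (66 - 37)*(-83) + 36125 = 29*(-83) + 36125 = -2407 + 36125 = 33718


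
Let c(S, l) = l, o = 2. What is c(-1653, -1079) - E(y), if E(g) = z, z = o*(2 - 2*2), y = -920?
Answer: -1075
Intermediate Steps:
z = -4 (z = 2*(2 - 2*2) = 2*(2 - 4) = 2*(-2) = -4)
E(g) = -4
c(-1653, -1079) - E(y) = -1079 - 1*(-4) = -1079 + 4 = -1075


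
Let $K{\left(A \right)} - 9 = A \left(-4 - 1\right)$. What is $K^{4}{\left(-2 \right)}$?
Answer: $130321$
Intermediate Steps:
$K{\left(A \right)} = 9 - 5 A$ ($K{\left(A \right)} = 9 + A \left(-4 - 1\right) = 9 + A \left(-5\right) = 9 - 5 A$)
$K^{4}{\left(-2 \right)} = \left(9 - -10\right)^{4} = \left(9 + 10\right)^{4} = 19^{4} = 130321$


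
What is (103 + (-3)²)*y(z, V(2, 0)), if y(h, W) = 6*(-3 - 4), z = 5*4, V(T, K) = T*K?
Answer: -4704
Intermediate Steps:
V(T, K) = K*T
z = 20
y(h, W) = -42 (y(h, W) = 6*(-7) = -42)
(103 + (-3)²)*y(z, V(2, 0)) = (103 + (-3)²)*(-42) = (103 + 9)*(-42) = 112*(-42) = -4704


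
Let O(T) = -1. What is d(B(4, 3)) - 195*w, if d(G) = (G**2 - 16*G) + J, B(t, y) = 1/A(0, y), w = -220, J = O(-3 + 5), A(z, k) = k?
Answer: 386044/9 ≈ 42894.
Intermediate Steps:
J = -1
B(t, y) = 1/y
d(G) = -1 + G**2 - 16*G (d(G) = (G**2 - 16*G) - 1 = -1 + G**2 - 16*G)
d(B(4, 3)) - 195*w = (-1 + (1/3)**2 - 16/3) - 195*(-220) = (-1 + (1/3)**2 - 16*1/3) + 42900 = (-1 + 1/9 - 16/3) + 42900 = -56/9 + 42900 = 386044/9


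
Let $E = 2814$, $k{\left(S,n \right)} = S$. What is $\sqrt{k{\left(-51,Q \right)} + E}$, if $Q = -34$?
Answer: $3 \sqrt{307} \approx 52.564$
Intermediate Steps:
$\sqrt{k{\left(-51,Q \right)} + E} = \sqrt{-51 + 2814} = \sqrt{2763} = 3 \sqrt{307}$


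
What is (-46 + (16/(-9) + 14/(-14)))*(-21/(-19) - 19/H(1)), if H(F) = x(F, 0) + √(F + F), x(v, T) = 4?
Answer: 252425/1197 - 8341*√2/126 ≈ 117.26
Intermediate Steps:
H(F) = 4 + √2*√F (H(F) = 4 + √(F + F) = 4 + √(2*F) = 4 + √2*√F)
(-46 + (16/(-9) + 14/(-14)))*(-21/(-19) - 19/H(1)) = (-46 + (16/(-9) + 14/(-14)))*(-21/(-19) - 19/(4 + √2*√1)) = (-46 + (16*(-⅑) + 14*(-1/14)))*(-21*(-1/19) - 19/(4 + √2*1)) = (-46 + (-16/9 - 1))*(21/19 - 19/(4 + √2)) = (-46 - 25/9)*(21/19 - 19/(4 + √2)) = -439*(21/19 - 19/(4 + √2))/9 = -3073/57 + 8341/(9*(4 + √2))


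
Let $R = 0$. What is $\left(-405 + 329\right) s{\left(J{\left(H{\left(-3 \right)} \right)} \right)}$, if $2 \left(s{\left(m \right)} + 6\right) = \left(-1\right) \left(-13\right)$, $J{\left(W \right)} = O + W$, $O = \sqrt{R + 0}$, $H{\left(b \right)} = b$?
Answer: $-38$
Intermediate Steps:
$O = 0$ ($O = \sqrt{0 + 0} = \sqrt{0} = 0$)
$J{\left(W \right)} = W$ ($J{\left(W \right)} = 0 + W = W$)
$s{\left(m \right)} = \frac{1}{2}$ ($s{\left(m \right)} = -6 + \frac{\left(-1\right) \left(-13\right)}{2} = -6 + \frac{1}{2} \cdot 13 = -6 + \frac{13}{2} = \frac{1}{2}$)
$\left(-405 + 329\right) s{\left(J{\left(H{\left(-3 \right)} \right)} \right)} = \left(-405 + 329\right) \frac{1}{2} = \left(-76\right) \frac{1}{2} = -38$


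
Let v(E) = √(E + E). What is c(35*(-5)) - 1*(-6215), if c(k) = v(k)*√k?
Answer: 6215 - 175*√2 ≈ 5967.5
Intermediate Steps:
v(E) = √2*√E (v(E) = √(2*E) = √2*√E)
c(k) = k*√2 (c(k) = (√2*√k)*√k = k*√2)
c(35*(-5)) - 1*(-6215) = (35*(-5))*√2 - 1*(-6215) = -175*√2 + 6215 = 6215 - 175*√2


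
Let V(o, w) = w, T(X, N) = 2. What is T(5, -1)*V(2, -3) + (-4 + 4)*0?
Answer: -6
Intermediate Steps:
T(5, -1)*V(2, -3) + (-4 + 4)*0 = 2*(-3) + (-4 + 4)*0 = -6 + 0*0 = -6 + 0 = -6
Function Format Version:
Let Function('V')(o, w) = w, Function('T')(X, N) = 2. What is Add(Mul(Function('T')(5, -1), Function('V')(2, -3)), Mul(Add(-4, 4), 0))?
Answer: -6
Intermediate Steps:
Add(Mul(Function('T')(5, -1), Function('V')(2, -3)), Mul(Add(-4, 4), 0)) = Add(Mul(2, -3), Mul(Add(-4, 4), 0)) = Add(-6, Mul(0, 0)) = Add(-6, 0) = -6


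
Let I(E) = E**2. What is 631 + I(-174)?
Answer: 30907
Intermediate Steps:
631 + I(-174) = 631 + (-174)**2 = 631 + 30276 = 30907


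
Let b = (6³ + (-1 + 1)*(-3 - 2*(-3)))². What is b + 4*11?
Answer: 46700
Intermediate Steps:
b = 46656 (b = (216 + 0*(-3 + 6))² = (216 + 0*3)² = (216 + 0)² = 216² = 46656)
b + 4*11 = 46656 + 4*11 = 46656 + 44 = 46700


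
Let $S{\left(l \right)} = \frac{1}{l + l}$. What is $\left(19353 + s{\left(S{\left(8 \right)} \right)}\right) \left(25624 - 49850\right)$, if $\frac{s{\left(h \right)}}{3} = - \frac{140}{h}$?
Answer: $-306047058$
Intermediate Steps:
$S{\left(l \right)} = \frac{1}{2 l}$
$s{\left(h \right)} = - \frac{420}{h}$ ($s{\left(h \right)} = 3 \left(- \frac{140}{h}\right) = - \frac{420}{h}$)
$\left(19353 + s{\left(S{\left(8 \right)} \right)}\right) \left(25624 - 49850\right) = \left(19353 - \frac{420}{\frac{1}{2} \cdot \frac{1}{8}}\right) \left(25624 - 49850\right) = \left(19353 - \frac{420}{\frac{1}{2} \cdot \frac{1}{8}}\right) \left(-24226\right) = \left(19353 - 420 \frac{1}{\frac{1}{16}}\right) \left(-24226\right) = \left(19353 - 6720\right) \left(-24226\right) = 12633 \left(-24226\right) = -306047058$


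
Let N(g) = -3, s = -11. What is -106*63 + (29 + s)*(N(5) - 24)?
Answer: -7164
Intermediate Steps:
-106*63 + (29 + s)*(N(5) - 24) = -106*63 + (29 - 11)*(-3 - 24) = -6678 + 18*(-27) = -6678 - 486 = -7164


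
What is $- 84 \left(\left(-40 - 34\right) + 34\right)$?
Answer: $3360$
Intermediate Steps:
$- 84 \left(\left(-40 - 34\right) + 34\right) = - 84 \left(-74 + 34\right) = \left(-84\right) \left(-40\right) = 3360$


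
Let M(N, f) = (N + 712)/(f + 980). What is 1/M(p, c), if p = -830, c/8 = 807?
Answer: -3718/59 ≈ -63.017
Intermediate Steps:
c = 6456 (c = 8*807 = 6456)
M(N, f) = (712 + N)/(980 + f)
1/M(p, c) = 1/((712 - 830)/(980 + 6456)) = 1/(-118/7436) = 1/((1/7436)*(-118)) = 1/(-59/3718) = -3718/59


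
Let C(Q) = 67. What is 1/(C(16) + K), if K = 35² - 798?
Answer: 1/494 ≈ 0.0020243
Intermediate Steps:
K = 427 (K = 1225 - 798 = 427)
1/(C(16) + K) = 1/(67 + 427) = 1/494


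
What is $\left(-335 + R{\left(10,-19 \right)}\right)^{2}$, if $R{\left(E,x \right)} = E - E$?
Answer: $112225$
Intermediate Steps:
$R{\left(E,x \right)} = 0$
$\left(-335 + R{\left(10,-19 \right)}\right)^{2} = \left(-335 + 0\right)^{2} = \left(-335\right)^{2} = 112225$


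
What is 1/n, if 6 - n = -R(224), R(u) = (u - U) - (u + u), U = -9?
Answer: -1/209 ≈ -0.0047847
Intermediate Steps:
R(u) = 9 - u (R(u) = (u - 1*(-9)) - (u + u) = (u + 9) - 2*u = (9 + u) - 2*u = 9 - u)
n = -209 (n = 6 - (-1)*(9 - 1*224) = 6 - (-1)*(9 - 224) = 6 - (-1)*(-215) = 6 - 1*215 = 6 - 215 = -209)
1/n = 1/(-209) = -1/209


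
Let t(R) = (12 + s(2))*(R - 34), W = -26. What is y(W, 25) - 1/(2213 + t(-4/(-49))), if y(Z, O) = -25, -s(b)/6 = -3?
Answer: -1464474/58577 ≈ -25.001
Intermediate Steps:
s(b) = 18 (s(b) = -6*(-3) = 18)
t(R) = -1020 + 30*R (t(R) = (12 + 18)*(R - 34) = 30*(-34 + R) = -1020 + 30*R)
y(W, 25) - 1/(2213 + t(-4/(-49))) = -25 - 1/(2213 + (-1020 + 30*(-4/(-49)))) = -25 - 1/(2213 + (-1020 + 30*(-4*(-1/49)))) = -25 - 1/(2213 + (-1020 + 30*(4/49))) = -25 - 1/(2213 + (-1020 + 120/49)) = -25 - 1/(2213 - 49860/49) = -25 - 1/58577/49 = -25 - 1*49/58577 = -25 - 49/58577 = -1464474/58577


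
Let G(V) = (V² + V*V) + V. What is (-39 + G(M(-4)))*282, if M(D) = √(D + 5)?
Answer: -10152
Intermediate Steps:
M(D) = √(5 + D)
G(V) = V + 2*V² (G(V) = (V² + V²) + V = 2*V² + V = V + 2*V²)
(-39 + G(M(-4)))*282 = (-39 + √(5 - 4)*(1 + 2*√(5 - 4)))*282 = (-39 + √1*(1 + 2*√1))*282 = (-39 + 1*(1 + 2*1))*282 = (-39 + 1*(1 + 2))*282 = (-39 + 1*3)*282 = (-39 + 3)*282 = -36*282 = -10152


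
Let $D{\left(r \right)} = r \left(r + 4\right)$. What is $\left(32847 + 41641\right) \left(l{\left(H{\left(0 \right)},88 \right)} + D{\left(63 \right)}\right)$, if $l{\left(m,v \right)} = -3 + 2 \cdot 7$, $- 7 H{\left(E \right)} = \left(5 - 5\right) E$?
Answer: $315233216$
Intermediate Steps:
$H{\left(E \right)} = 0$ ($H{\left(E \right)} = - \frac{\left(5 - 5\right) E}{7} = - \frac{0 E}{7} = \left(- \frac{1}{7}\right) 0 = 0$)
$l{\left(m,v \right)} = 11$ ($l{\left(m,v \right)} = -3 + 14 = 11$)
$D{\left(r \right)} = r \left(4 + r\right)$
$\left(32847 + 41641\right) \left(l{\left(H{\left(0 \right)},88 \right)} + D{\left(63 \right)}\right) = \left(32847 + 41641\right) \left(11 + 63 \left(4 + 63\right)\right) = 74488 \left(11 + 63 \cdot 67\right) = 74488 \left(11 + 4221\right) = 74488 \cdot 4232 = 315233216$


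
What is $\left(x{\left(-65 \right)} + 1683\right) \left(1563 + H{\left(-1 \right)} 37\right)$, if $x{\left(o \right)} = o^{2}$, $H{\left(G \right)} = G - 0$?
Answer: $9015608$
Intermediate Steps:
$H{\left(G \right)} = G$ ($H{\left(G \right)} = G + 0 = G$)
$\left(x{\left(-65 \right)} + 1683\right) \left(1563 + H{\left(-1 \right)} 37\right) = \left(\left(-65\right)^{2} + 1683\right) \left(1563 - 37\right) = \left(4225 + 1683\right) \left(1563 - 37\right) = 5908 \cdot 1526 = 9015608$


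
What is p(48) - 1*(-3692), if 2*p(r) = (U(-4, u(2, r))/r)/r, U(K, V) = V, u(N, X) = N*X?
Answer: 177217/48 ≈ 3692.0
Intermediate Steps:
p(r) = 1/r (p(r) = (((2*r)/r)/r)/2 = (2/r)/2 = 1/r)
p(48) - 1*(-3692) = 1/48 - 1*(-3692) = 1/48 + 3692 = 177217/48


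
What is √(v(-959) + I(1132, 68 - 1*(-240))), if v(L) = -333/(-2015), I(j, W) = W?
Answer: √1251220295/2015 ≈ 17.555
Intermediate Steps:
v(L) = 333/2015 (v(L) = -333*(-1/2015) = 333/2015)
√(v(-959) + I(1132, 68 - 1*(-240))) = √(333/2015 + (68 - 1*(-240))) = √(333/2015 + (68 + 240)) = √(333/2015 + 308) = √(620953/2015) = √1251220295/2015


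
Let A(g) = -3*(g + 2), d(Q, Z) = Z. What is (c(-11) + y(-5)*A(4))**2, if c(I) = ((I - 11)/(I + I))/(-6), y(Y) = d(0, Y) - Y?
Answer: 1/36 ≈ 0.027778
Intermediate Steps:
A(g) = -6 - 3*g (A(g) = -3*(2 + g) = -6 - 3*g)
y(Y) = 0 (y(Y) = Y - Y = 0)
c(I) = -(-11 + I)/(12*I) (c(I) = ((-11 + I)/((2*I)))*(-1/6) = ((-11 + I)*(1/(2*I)))*(-1/6) = ((-11 + I)/(2*I))*(-1/6) = -(-11 + I)/(12*I))
(c(-11) + y(-5)*A(4))**2 = ((1/12)*(11 - 1*(-11))/(-11) + 0*(-6 - 3*4))**2 = ((1/12)*(-1/11)*(11 + 11) + 0*(-6 - 12))**2 = ((1/12)*(-1/11)*22 + 0*(-18))**2 = (-1/6 + 0)**2 = (-1/6)**2 = 1/36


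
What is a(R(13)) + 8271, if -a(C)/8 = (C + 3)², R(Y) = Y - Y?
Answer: 8199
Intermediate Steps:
R(Y) = 0
a(C) = -8*(3 + C)² (a(C) = -8*(C + 3)² = -8*(3 + C)²)
a(R(13)) + 8271 = -8*(3 + 0)² + 8271 = -8*3² + 8271 = -8*9 + 8271 = -72 + 8271 = 8199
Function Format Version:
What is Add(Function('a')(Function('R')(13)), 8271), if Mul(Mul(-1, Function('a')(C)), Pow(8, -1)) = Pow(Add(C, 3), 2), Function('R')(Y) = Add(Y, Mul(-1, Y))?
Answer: 8199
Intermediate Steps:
Function('R')(Y) = 0
Function('a')(C) = Mul(-8, Pow(Add(3, C), 2)) (Function('a')(C) = Mul(-8, Pow(Add(C, 3), 2)) = Mul(-8, Pow(Add(3, C), 2)))
Add(Function('a')(Function('R')(13)), 8271) = Add(Mul(-8, Pow(Add(3, 0), 2)), 8271) = Add(Mul(-8, Pow(3, 2)), 8271) = Add(Mul(-8, 9), 8271) = Add(-72, 8271) = 8199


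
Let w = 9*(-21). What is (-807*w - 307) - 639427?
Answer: -487211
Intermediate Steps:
w = -189
(-807*w - 307) - 639427 = (-807*(-189) - 307) - 639427 = (152523 - 307) - 639427 = 152216 - 639427 = -487211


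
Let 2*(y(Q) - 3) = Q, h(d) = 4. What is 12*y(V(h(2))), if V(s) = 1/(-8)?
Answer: 141/4 ≈ 35.250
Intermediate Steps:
V(s) = -⅛
y(Q) = 3 + Q/2
12*y(V(h(2))) = 12*(3 + (½)*(-⅛)) = 12*(3 - 1/16) = 12*(47/16) = 141/4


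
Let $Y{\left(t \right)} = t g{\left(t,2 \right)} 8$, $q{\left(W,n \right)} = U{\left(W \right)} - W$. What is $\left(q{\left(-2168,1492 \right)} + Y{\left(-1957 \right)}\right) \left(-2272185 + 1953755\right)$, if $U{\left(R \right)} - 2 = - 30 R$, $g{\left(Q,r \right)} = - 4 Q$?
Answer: $39003840465940$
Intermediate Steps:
$U{\left(R \right)} = 2 - 30 R$
$q{\left(W,n \right)} = 2 - 31 W$ ($q{\left(W,n \right)} = \left(2 - 30 W\right) - W = 2 - 31 W$)
$Y{\left(t \right)} = - 32 t^{2}$ ($Y{\left(t \right)} = t \left(- 4 t\right) 8 = - 4 t^{2} \cdot 8 = - 32 t^{2}$)
$\left(q{\left(-2168,1492 \right)} + Y{\left(-1957 \right)}\right) \left(-2272185 + 1953755\right) = \left(\left(2 - -67208\right) - 32 \left(-1957\right)^{2}\right) \left(-2272185 + 1953755\right) = \left(\left(2 + 67208\right) - 122555168\right) \left(-318430\right) = \left(67210 - 122555168\right) \left(-318430\right) = \left(-122487958\right) \left(-318430\right) = 39003840465940$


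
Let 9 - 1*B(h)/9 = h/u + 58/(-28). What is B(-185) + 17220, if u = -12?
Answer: 481065/28 ≈ 17181.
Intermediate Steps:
B(h) = 1395/14 + 3*h/4 (B(h) = 81 - 9*(h/(-12) + 58/(-28)) = 81 - 9*(h*(-1/12) + 58*(-1/28)) = 81 - 9*(-h/12 - 29/14) = 81 - 9*(-29/14 - h/12) = 81 + (261/14 + 3*h/4) = 1395/14 + 3*h/4)
B(-185) + 17220 = (1395/14 + (¾)*(-185)) + 17220 = (1395/14 - 555/4) + 17220 = -1095/28 + 17220 = 481065/28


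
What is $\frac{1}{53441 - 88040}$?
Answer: $- \frac{1}{34599} \approx -2.8903 \cdot 10^{-5}$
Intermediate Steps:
$\frac{1}{53441 - 88040} = \frac{1}{-34599} = - \frac{1}{34599}$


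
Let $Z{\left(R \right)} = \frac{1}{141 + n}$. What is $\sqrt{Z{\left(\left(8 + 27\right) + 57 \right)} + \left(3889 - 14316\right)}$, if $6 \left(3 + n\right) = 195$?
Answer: $\frac{i \sqrt{1212461305}}{341} \approx 102.11 i$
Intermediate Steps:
$n = \frac{59}{2}$ ($n = -3 + \frac{1}{6} \cdot 195 = -3 + \frac{65}{2} = \frac{59}{2} \approx 29.5$)
$Z{\left(R \right)} = \frac{2}{341}$ ($Z{\left(R \right)} = \frac{1}{141 + \frac{59}{2}} = \frac{1}{\frac{341}{2}} = \frac{2}{341}$)
$\sqrt{Z{\left(\left(8 + 27\right) + 57 \right)} + \left(3889 - 14316\right)} = \sqrt{\frac{2}{341} + \left(3889 - 14316\right)} = \sqrt{\frac{2}{341} - 10427} = \sqrt{- \frac{3555605}{341}} = \frac{i \sqrt{1212461305}}{341}$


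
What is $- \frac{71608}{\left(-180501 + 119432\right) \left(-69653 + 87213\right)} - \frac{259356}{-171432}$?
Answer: $\frac{2897273905901}{1914987656130} \approx 1.5129$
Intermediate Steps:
$- \frac{71608}{\left(-180501 + 119432\right) \left(-69653 + 87213\right)} - \frac{259356}{-171432} = - \frac{71608}{\left(-61069\right) 17560} - - \frac{21613}{14286} = - \frac{71608}{-1072371640} + \frac{21613}{14286} = \left(-71608\right) \left(- \frac{1}{1072371640}\right) + \frac{21613}{14286} = \frac{8951}{134046455} + \frac{21613}{14286} = \frac{2897273905901}{1914987656130}$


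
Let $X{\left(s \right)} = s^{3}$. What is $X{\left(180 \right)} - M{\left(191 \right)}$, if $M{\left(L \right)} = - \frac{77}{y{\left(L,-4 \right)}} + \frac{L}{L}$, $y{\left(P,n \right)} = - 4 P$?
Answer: $\frac{4455647159}{764} \approx 5.832 \cdot 10^{6}$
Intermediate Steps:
$M{\left(L \right)} = 1 + \frac{77}{4 L}$ ($M{\left(L \right)} = - \frac{77}{\left(-4\right) L} + \frac{L}{L} = - 77 \left(- \frac{1}{4 L}\right) + 1 = \frac{77}{4 L} + 1 = 1 + \frac{77}{4 L}$)
$X{\left(180 \right)} - M{\left(191 \right)} = 180^{3} - \frac{\frac{77}{4} + 191}{191} = 5832000 - \frac{1}{191} \cdot \frac{841}{4} = 5832000 - \frac{841}{764} = \frac{4455647159}{764}$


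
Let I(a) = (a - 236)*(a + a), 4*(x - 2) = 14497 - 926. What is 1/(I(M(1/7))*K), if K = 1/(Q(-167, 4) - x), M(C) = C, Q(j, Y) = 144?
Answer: 637147/13208 ≈ 48.240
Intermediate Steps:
x = 13579/4 (x = 2 + (14497 - 926)/4 = 2 + (¼)*13571 = 2 + 13571/4 = 13579/4 ≈ 3394.8)
I(a) = 2*a*(-236 + a) (I(a) = (-236 + a)*(2*a) = 2*a*(-236 + a))
K = -4/13003 (K = 1/(144 - 1*13579/4) = 1/(144 - 13579/4) = 1/(-13003/4) = -4/13003 ≈ -0.00030762)
1/(I(M(1/7))*K) = 1/(((2*(-236 + 1/7)/7))*(-4/13003)) = -13003/4/(2*(⅐)*(-236 + ⅐)) = -13003/4/(2*(⅐)*(-1651/7)) = -13003/4/(-3302/49) = -49/3302*(-13003/4) = 637147/13208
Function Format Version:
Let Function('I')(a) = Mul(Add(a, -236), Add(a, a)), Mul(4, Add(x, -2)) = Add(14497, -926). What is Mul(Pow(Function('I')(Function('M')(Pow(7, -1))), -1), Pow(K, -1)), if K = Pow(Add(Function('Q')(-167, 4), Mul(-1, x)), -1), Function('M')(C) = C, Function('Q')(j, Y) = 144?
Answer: Rational(637147, 13208) ≈ 48.240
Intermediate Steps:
x = Rational(13579, 4) (x = Add(2, Mul(Rational(1, 4), Add(14497, -926))) = Add(2, Mul(Rational(1, 4), 13571)) = Add(2, Rational(13571, 4)) = Rational(13579, 4) ≈ 3394.8)
Function('I')(a) = Mul(2, a, Add(-236, a)) (Function('I')(a) = Mul(Add(-236, a), Mul(2, a)) = Mul(2, a, Add(-236, a)))
K = Rational(-4, 13003) (K = Pow(Add(144, Mul(-1, Rational(13579, 4))), -1) = Pow(Add(144, Rational(-13579, 4)), -1) = Pow(Rational(-13003, 4), -1) = Rational(-4, 13003) ≈ -0.00030762)
Mul(Pow(Function('I')(Function('M')(Pow(7, -1))), -1), Pow(K, -1)) = Mul(Pow(Mul(2, Pow(7, -1), Add(-236, Pow(7, -1))), -1), Pow(Rational(-4, 13003), -1)) = Mul(Pow(Mul(2, Rational(1, 7), Add(-236, Rational(1, 7))), -1), Rational(-13003, 4)) = Mul(Pow(Mul(2, Rational(1, 7), Rational(-1651, 7)), -1), Rational(-13003, 4)) = Mul(Pow(Rational(-3302, 49), -1), Rational(-13003, 4)) = Mul(Rational(-49, 3302), Rational(-13003, 4)) = Rational(637147, 13208)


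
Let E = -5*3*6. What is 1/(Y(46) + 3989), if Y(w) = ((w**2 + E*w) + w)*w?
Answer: -1/86999 ≈ -1.1494e-5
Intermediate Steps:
E = -90 (E = -15*6 = -90)
Y(w) = w*(w**2 - 89*w) (Y(w) = ((w**2 - 90*w) + w)*w = (w**2 - 89*w)*w = w*(w**2 - 89*w))
1/(Y(46) + 3989) = 1/(46**2*(-89 + 46) + 3989) = 1/(2116*(-43) + 3989) = 1/(-90988 + 3989) = 1/(-86999) = -1/86999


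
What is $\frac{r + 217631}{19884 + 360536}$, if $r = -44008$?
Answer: $\frac{173623}{380420} \approx 0.4564$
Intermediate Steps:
$\frac{r + 217631}{19884 + 360536} = \frac{-44008 + 217631}{19884 + 360536} = \frac{173623}{380420}$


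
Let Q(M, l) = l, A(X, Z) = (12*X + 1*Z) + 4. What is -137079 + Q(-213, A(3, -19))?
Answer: -137058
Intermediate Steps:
A(X, Z) = 4 + Z + 12*X (A(X, Z) = (12*X + Z) + 4 = (Z + 12*X) + 4 = 4 + Z + 12*X)
-137079 + Q(-213, A(3, -19)) = -137079 + (4 - 19 + 12*3) = -137079 + (4 - 19 + 36) = -137079 + 21 = -137058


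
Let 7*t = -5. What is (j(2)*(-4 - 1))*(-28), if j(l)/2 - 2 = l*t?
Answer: 160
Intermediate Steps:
t = -5/7 (t = (⅐)*(-5) = -5/7 ≈ -0.71429)
j(l) = 4 - 10*l/7 (j(l) = 4 + 2*(l*(-5/7)) = 4 + 2*(-5*l/7) = 4 - 10*l/7)
(j(2)*(-4 - 1))*(-28) = ((4 - 10/7*2)*(-4 - 1))*(-28) = ((4 - 20/7)*(-5))*(-28) = ((8/7)*(-5))*(-28) = -40/7*(-28) = 160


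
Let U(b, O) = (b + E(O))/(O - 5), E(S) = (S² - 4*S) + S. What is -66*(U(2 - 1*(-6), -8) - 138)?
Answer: 124740/13 ≈ 9595.4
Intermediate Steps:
E(S) = S² - 3*S
U(b, O) = (b + O*(-3 + O))/(-5 + O) (U(b, O) = (b + O*(-3 + O))/(O - 5) = (b + O*(-3 + O))/(-5 + O))
-66*(U(2 - 1*(-6), -8) - 138) = -66*(((2 - 1*(-6)) - 8*(-3 - 8))/(-5 - 8) - 138) = -66*(((2 + 6) - 8*(-11))/(-13) - 138) = -66*(-(8 + 88)/13 - 138) = -66*(-1/13*96 - 138) = -66*(-96/13 - 138) = -66*(-1890/13) = 124740/13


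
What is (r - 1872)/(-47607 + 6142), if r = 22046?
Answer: -20174/41465 ≈ -0.48653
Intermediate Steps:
(r - 1872)/(-47607 + 6142) = (22046 - 1872)/(-47607 + 6142) = 20174/(-41465) = 20174*(-1/41465) = -20174/41465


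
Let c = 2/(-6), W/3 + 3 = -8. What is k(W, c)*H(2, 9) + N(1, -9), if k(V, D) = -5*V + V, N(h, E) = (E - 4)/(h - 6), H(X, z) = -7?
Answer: -4607/5 ≈ -921.40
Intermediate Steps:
W = -33 (W = -9 + 3*(-8) = -9 - 24 = -33)
N(h, E) = (-4 + E)/(-6 + h)
c = -⅓ (c = 2*(-⅙) = -⅓ ≈ -0.33333)
k(V, D) = -4*V
k(W, c)*H(2, 9) + N(1, -9) = -4*(-33)*(-7) + (-4 - 9)/(-6 + 1) = 132*(-7) - 13/(-5) = -924 - ⅕*(-13) = -924 + 13/5 = -4607/5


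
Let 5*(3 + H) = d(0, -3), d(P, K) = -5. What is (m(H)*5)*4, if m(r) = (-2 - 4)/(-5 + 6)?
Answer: -120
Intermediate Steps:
H = -4 (H = -3 + (⅕)*(-5) = -3 - 1 = -4)
m(r) = -6 (m(r) = -6/1 = -6*1 = -6)
(m(H)*5)*4 = -6*5*4 = -30*4 = -120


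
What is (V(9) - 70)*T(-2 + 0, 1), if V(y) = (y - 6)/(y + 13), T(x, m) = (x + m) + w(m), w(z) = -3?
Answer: 3074/11 ≈ 279.45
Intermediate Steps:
T(x, m) = -3 + m + x (T(x, m) = (x + m) - 3 = (m + x) - 3 = -3 + m + x)
V(y) = (-6 + y)/(13 + y)
(V(9) - 70)*T(-2 + 0, 1) = ((-6 + 9)/(13 + 9) - 70)*(-3 + 1 + (-2 + 0)) = (3/22 - 70)*(-3 + 1 - 2) = ((1/22)*3 - 70)*(-4) = (3/22 - 70)*(-4) = -1537/22*(-4) = 3074/11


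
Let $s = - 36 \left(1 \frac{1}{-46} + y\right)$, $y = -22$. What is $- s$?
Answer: $- \frac{18234}{23} \approx -792.78$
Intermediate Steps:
$s = \frac{18234}{23}$ ($s = - 36 \left(1 \frac{1}{-46} - 22\right) = - 36 \left(1 \left(- \frac{1}{46}\right) - 22\right) = - 36 \left(- \frac{1}{46} - 22\right) = \left(-36\right) \left(- \frac{1013}{46}\right) = \frac{18234}{23} \approx 792.78$)
$- s = \left(-1\right) \frac{18234}{23} = - \frac{18234}{23}$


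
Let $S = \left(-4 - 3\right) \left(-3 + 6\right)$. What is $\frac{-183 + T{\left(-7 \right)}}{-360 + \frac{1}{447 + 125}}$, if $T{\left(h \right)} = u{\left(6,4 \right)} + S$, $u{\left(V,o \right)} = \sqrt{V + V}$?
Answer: $\frac{116688}{205919} - \frac{1144 \sqrt{3}}{205919} \approx 0.55705$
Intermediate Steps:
$u{\left(V,o \right)} = \sqrt{2} \sqrt{V}$ ($u{\left(V,o \right)} = \sqrt{2 V} = \sqrt{2} \sqrt{V}$)
$S = -21$ ($S = \left(-7\right) 3 = -21$)
$T{\left(h \right)} = -21 + 2 \sqrt{3}$ ($T{\left(h \right)} = \sqrt{2} \sqrt{6} - 21 = 2 \sqrt{3} - 21 = -21 + 2 \sqrt{3}$)
$\frac{-183 + T{\left(-7 \right)}}{-360 + \frac{1}{447 + 125}} = \frac{-183 - \left(21 - 2 \sqrt{3}\right)}{-360 + \frac{1}{447 + 125}} = \frac{-204 + 2 \sqrt{3}}{-360 + \frac{1}{572}} = \frac{-204 + 2 \sqrt{3}}{- \frac{205919}{572}} = \left(-204 + 2 \sqrt{3}\right) \left(- \frac{572}{205919}\right) = \frac{116688}{205919} - \frac{1144 \sqrt{3}}{205919}$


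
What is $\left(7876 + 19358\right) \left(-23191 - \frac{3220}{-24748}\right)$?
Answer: $- \frac{169895060496}{269} \approx -6.3158 \cdot 10^{8}$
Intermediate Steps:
$\left(7876 + 19358\right) \left(-23191 - \frac{3220}{-24748}\right) = 27234 \left(-23191 - - \frac{35}{269}\right) = 27234 \left(-23191 + \frac{35}{269}\right) = 27234 \left(- \frac{6238344}{269}\right) = - \frac{169895060496}{269}$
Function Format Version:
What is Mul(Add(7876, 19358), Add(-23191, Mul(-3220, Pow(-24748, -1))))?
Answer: Rational(-169895060496, 269) ≈ -6.3158e+8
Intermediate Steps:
Mul(Add(7876, 19358), Add(-23191, Mul(-3220, Pow(-24748, -1)))) = Mul(27234, Add(-23191, Mul(-3220, Rational(-1, 24748)))) = Mul(27234, Add(-23191, Rational(35, 269))) = Mul(27234, Rational(-6238344, 269)) = Rational(-169895060496, 269)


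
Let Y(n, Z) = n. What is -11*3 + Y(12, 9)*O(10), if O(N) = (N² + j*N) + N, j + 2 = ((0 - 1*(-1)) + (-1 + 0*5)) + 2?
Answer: 1287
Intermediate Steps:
j = 0 (j = -2 + (((0 - 1*(-1)) + (-1 + 0*5)) + 2) = -2 + (((0 + 1) + (-1 + 0)) + 2) = -2 + ((1 - 1) + 2) = -2 + (0 + 2) = -2 + 2 = 0)
O(N) = N + N² (O(N) = (N² + 0*N) + N = (N² + 0) + N = N² + N = N + N²)
-11*3 + Y(12, 9)*O(10) = -11*3 + 12*(10*(1 + 10)) = -33 + 12*(10*11) = -33 + 12*110 = -33 + 1320 = 1287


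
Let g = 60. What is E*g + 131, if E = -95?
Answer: -5569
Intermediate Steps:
E*g + 131 = -95*60 + 131 = -5700 + 131 = -5569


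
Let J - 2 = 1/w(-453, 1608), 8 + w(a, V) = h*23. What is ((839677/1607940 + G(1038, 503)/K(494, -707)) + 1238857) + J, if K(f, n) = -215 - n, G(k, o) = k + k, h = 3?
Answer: 4982038496638997/4021457940 ≈ 1.2389e+6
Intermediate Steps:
G(k, o) = 2*k
w(a, V) = 61 (w(a, V) = -8 + 3*23 = -8 + 69 = 61)
J = 123/61 (J = 2 + 1/61 = 123/61 ≈ 2.0164)
((839677/1607940 + G(1038, 503)/K(494, -707)) + 1238857) + J = ((839677/1607940 + (2*1038)/(-215 - 1*(-707))) + 1238857) + 123/61 = ((839677*(1/1607940) + 2076/(-215 + 707)) + 1238857) + 123/61 = ((839677/1607940 + 2076/492) + 1238857) + 123/61 = ((839677/1607940 + 2076*(1/492)) + 1238857) + 123/61 = ((839677/1607940 + 173/41) + 1238857) + 123/61 = (312600377/65925540 + 1238857) + 123/61 = 81672629308157/65925540 + 123/61 = 4982038496638997/4021457940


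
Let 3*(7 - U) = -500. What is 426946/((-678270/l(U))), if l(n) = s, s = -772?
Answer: 164801156/339135 ≈ 485.95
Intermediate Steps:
U = 521/3 (U = 7 - 1/3*(-500) = 7 + 500/3 = 521/3 ≈ 173.67)
l(n) = -772
426946/((-678270/l(U))) = 426946/((-678270/(-772))) = 426946/((-678270*(-1/772))) = 426946/(339135/386) = 426946*(386/339135) = 164801156/339135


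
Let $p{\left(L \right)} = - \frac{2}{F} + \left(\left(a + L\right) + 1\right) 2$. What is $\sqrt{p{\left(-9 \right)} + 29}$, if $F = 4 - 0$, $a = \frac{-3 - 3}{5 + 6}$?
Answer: $\frac{\sqrt{5522}}{22} \approx 3.3777$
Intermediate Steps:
$a = - \frac{6}{11} \approx -0.54545$
$F = 4$ ($F = 4 + 0 = 4$)
$p{\left(L \right)} = \frac{9}{22} + 2 L$ ($p{\left(L \right)} = - \frac{2}{4} + \left(\left(- \frac{6}{11} + L\right) + 1\right) 2 = \left(-2\right) \frac{1}{4} + \left(\frac{5}{11} + L\right) 2 = - \frac{1}{2} + \left(\frac{10}{11} + 2 L\right) = \frac{9}{22} + 2 L$)
$\sqrt{p{\left(-9 \right)} + 29} = \sqrt{\left(\frac{9}{22} + 2 \left(-9\right)\right) + 29} = \sqrt{\left(\frac{9}{22} - 18\right) + 29} = \sqrt{- \frac{387}{22} + 29} = \sqrt{\frac{251}{22}} = \frac{\sqrt{5522}}{22}$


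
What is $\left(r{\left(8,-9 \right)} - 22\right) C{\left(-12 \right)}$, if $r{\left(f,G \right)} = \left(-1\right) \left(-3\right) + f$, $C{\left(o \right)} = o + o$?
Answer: $264$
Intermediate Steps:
$C{\left(o \right)} = 2 o$
$r{\left(f,G \right)} = 3 + f$
$\left(r{\left(8,-9 \right)} - 22\right) C{\left(-12 \right)} = \left(\left(3 + 8\right) - 22\right) 2 \left(-12\right) = \left(11 - 22\right) \left(-24\right) = \left(-11\right) \left(-24\right) = 264$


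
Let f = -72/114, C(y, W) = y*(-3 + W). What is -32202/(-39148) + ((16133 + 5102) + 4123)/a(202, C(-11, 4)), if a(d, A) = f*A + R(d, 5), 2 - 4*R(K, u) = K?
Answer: -11512985/19574 ≈ -588.18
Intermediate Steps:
R(K, u) = ½ - K/4
f = -12/19 (f = -72*1/114 = -12/19 ≈ -0.63158)
a(d, A) = ½ - 12*A/19 - d/4 (a(d, A) = -12*A/19 + (½ - d/4) = ½ - 12*A/19 - d/4)
-32202/(-39148) + ((16133 + 5102) + 4123)/a(202, C(-11, 4)) = -32202/(-39148) + ((16133 + 5102) + 4123)/(½ - (-132)*(-3 + 4)/19 - ¼*202) = -32202*(-1/39148) + (21235 + 4123)/(½ - (-132)/19 - 101/2) = 16101/19574 + 25358/(½ - 12/19*(-11) - 101/2) = 16101/19574 + 25358/(½ + 132/19 - 101/2) = 16101/19574 + 25358/(-818/19) = 16101/19574 + 25358*(-19/818) = 16101/19574 - 589 = -11512985/19574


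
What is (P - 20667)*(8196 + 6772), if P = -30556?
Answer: -766705864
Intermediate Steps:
(P - 20667)*(8196 + 6772) = (-30556 - 20667)*(8196 + 6772) = -51223*14968 = -766705864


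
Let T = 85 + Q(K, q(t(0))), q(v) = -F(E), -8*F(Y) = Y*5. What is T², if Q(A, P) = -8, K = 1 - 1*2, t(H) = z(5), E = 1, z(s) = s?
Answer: 5929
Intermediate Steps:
t(H) = 5
F(Y) = -5*Y/8 (F(Y) = -Y*5/8 = -5*Y/8)
q(v) = 5/8 (q(v) = -(-5)/8 = -1*(-5/8) = 5/8)
K = -1 (K = 1 - 2 = -1)
T = 77 (T = 85 - 8 = 77)
T² = 77² = 5929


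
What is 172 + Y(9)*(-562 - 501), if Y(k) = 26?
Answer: -27466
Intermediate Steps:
172 + Y(9)*(-562 - 501) = 172 + 26*(-562 - 501) = 172 + 26*(-1063) = 172 - 27638 = -27466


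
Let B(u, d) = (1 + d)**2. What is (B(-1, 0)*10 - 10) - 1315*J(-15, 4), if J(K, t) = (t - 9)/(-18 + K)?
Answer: -6575/33 ≈ -199.24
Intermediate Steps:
J(K, t) = (-9 + t)/(-18 + K)
(B(-1, 0)*10 - 10) - 1315*J(-15, 4) = ((1 + 0)**2*10 - 10) - 1315*(-9 + 4)/(-18 - 15) = (1**2*10 - 10) - 1315*(-5)/(-33) = (1*10 - 10) - (-1315)*(-5)/33 = (10 - 10) - 1315*5/33 = 0 - 6575/33 = -6575/33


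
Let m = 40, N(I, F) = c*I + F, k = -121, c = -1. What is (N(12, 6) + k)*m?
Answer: -5080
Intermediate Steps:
N(I, F) = F - I (N(I, F) = -I + F = F - I)
(N(12, 6) + k)*m = ((6 - 1*12) - 121)*40 = ((6 - 12) - 121)*40 = (-6 - 121)*40 = -127*40 = -5080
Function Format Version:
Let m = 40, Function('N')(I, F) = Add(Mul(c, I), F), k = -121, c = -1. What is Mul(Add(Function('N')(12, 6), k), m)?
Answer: -5080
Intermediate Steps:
Function('N')(I, F) = Add(F, Mul(-1, I)) (Function('N')(I, F) = Add(Mul(-1, I), F) = Add(F, Mul(-1, I)))
Mul(Add(Function('N')(12, 6), k), m) = Mul(Add(Add(6, Mul(-1, 12)), -121), 40) = Mul(Add(Add(6, -12), -121), 40) = Mul(Add(-6, -121), 40) = Mul(-127, 40) = -5080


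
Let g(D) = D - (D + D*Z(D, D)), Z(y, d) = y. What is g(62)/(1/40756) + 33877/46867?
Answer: -7342468387611/46867 ≈ -1.5667e+8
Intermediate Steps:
g(D) = -D**2 (g(D) = D - (D + D*D) = D - (D + D**2) = D + (-D - D**2) = -D**2)
g(62)/(1/40756) + 33877/46867 = (-1*62**2)/(1/40756) + 33877/46867 = (-1*3844)/(1/40756) + 33877*(1/46867) = -3844*40756 + 33877/46867 = -156666064 + 33877/46867 = -7342468387611/46867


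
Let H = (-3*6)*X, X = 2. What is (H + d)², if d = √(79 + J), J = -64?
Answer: (36 - √15)² ≈ 1032.1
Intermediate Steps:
d = √15 (d = √(79 - 64) = √15 ≈ 3.8730)
H = -36 (H = -3*6*2 = -18*2 = -36)
(H + d)² = (-36 + √15)²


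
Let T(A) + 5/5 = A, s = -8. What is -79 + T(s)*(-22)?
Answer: 119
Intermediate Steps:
T(A) = -1 + A
-79 + T(s)*(-22) = -79 + (-1 - 8)*(-22) = -79 - 9*(-22) = -79 + 198 = 119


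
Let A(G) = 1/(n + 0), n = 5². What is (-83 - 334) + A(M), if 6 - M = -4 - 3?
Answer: -10424/25 ≈ -416.96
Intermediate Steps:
n = 25
M = 13 (M = 6 - (-4 - 3) = 6 - 1*(-7) = 6 + 7 = 13)
A(G) = 1/25 (A(G) = 1/(25 + 0) = 1/25)
(-83 - 334) + A(M) = (-83 - 334) + 1/25 = -417 + 1/25 = -10424/25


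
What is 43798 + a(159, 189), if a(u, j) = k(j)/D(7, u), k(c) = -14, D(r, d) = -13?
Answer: 569388/13 ≈ 43799.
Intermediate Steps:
a(u, j) = 14/13 (a(u, j) = -14/(-13) = -14*(-1/13) = 14/13)
43798 + a(159, 189) = 43798 + 14/13 = 569388/13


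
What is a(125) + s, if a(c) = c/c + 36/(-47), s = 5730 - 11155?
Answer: -254964/47 ≈ -5424.8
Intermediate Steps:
s = -5425
a(c) = 11/47 (a(c) = 1 + 36*(-1/47) = 1 - 36/47 = 11/47)
a(125) + s = 11/47 - 5425 = -254964/47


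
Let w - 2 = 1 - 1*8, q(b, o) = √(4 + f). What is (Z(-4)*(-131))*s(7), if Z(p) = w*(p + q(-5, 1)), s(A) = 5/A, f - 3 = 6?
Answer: -13100/7 + 3275*√13/7 ≈ -184.55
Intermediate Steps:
f = 9 (f = 3 + 6 = 9)
q(b, o) = √13 (q(b, o) = √(4 + 9) = √13)
w = -5 (w = 2 + (1 - 1*8) = 2 + (1 - 8) = 2 - 7 = -5)
Z(p) = -5*p - 5*√13 (Z(p) = -5*(p + √13) = -5*p - 5*√13)
(Z(-4)*(-131))*s(7) = ((-5*(-4) - 5*√13)*(-131))*(5/7) = ((20 - 5*√13)*(-131))*(5*(⅐)) = (-2620 + 655*√13)*(5/7) = -13100/7 + 3275*√13/7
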